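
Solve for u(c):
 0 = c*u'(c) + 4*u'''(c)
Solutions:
 u(c) = C1 + Integral(C2*airyai(-2^(1/3)*c/2) + C3*airybi(-2^(1/3)*c/2), c)


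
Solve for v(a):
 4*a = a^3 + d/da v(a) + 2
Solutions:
 v(a) = C1 - a^4/4 + 2*a^2 - 2*a


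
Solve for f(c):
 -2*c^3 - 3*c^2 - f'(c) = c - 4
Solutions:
 f(c) = C1 - c^4/2 - c^3 - c^2/2 + 4*c


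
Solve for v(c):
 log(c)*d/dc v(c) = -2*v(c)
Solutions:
 v(c) = C1*exp(-2*li(c))


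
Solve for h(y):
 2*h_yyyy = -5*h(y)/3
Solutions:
 h(y) = (C1*sin(10^(1/4)*3^(3/4)*y/6) + C2*cos(10^(1/4)*3^(3/4)*y/6))*exp(-10^(1/4)*3^(3/4)*y/6) + (C3*sin(10^(1/4)*3^(3/4)*y/6) + C4*cos(10^(1/4)*3^(3/4)*y/6))*exp(10^(1/4)*3^(3/4)*y/6)


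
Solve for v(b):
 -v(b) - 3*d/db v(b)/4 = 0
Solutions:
 v(b) = C1*exp(-4*b/3)


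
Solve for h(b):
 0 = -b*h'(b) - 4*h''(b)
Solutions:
 h(b) = C1 + C2*erf(sqrt(2)*b/4)


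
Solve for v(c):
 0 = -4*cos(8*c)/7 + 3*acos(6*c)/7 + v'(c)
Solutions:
 v(c) = C1 - 3*c*acos(6*c)/7 + sqrt(1 - 36*c^2)/14 + sin(8*c)/14


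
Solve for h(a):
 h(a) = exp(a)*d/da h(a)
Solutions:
 h(a) = C1*exp(-exp(-a))


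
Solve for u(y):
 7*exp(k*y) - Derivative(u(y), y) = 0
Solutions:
 u(y) = C1 + 7*exp(k*y)/k


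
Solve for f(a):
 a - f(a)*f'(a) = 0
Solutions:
 f(a) = -sqrt(C1 + a^2)
 f(a) = sqrt(C1 + a^2)


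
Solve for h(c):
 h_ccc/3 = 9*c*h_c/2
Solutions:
 h(c) = C1 + Integral(C2*airyai(3*2^(2/3)*c/2) + C3*airybi(3*2^(2/3)*c/2), c)


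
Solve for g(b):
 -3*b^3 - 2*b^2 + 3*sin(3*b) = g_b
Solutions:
 g(b) = C1 - 3*b^4/4 - 2*b^3/3 - cos(3*b)


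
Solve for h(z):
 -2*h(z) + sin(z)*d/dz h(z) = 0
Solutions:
 h(z) = C1*(cos(z) - 1)/(cos(z) + 1)


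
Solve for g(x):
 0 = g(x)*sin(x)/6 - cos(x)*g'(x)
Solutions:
 g(x) = C1/cos(x)^(1/6)


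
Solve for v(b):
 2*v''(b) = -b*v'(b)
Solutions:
 v(b) = C1 + C2*erf(b/2)


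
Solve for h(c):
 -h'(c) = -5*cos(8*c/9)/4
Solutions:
 h(c) = C1 + 45*sin(8*c/9)/32


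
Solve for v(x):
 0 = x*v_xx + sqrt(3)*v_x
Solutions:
 v(x) = C1 + C2*x^(1 - sqrt(3))


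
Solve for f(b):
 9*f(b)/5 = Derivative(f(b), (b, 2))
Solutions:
 f(b) = C1*exp(-3*sqrt(5)*b/5) + C2*exp(3*sqrt(5)*b/5)


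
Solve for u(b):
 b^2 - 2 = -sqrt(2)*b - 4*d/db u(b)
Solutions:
 u(b) = C1 - b^3/12 - sqrt(2)*b^2/8 + b/2


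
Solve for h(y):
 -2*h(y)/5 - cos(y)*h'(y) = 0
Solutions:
 h(y) = C1*(sin(y) - 1)^(1/5)/(sin(y) + 1)^(1/5)


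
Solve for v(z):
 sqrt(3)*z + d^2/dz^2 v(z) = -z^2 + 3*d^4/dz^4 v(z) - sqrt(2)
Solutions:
 v(z) = C1 + C2*z + C3*exp(-sqrt(3)*z/3) + C4*exp(sqrt(3)*z/3) - z^4/12 - sqrt(3)*z^3/6 + z^2*(-3 - sqrt(2)/2)


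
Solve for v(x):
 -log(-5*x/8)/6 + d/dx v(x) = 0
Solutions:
 v(x) = C1 + x*log(-x)/6 + x*(-3*log(2) - 1 + log(5))/6


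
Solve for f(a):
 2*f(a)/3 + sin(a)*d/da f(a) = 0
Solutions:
 f(a) = C1*(cos(a) + 1)^(1/3)/(cos(a) - 1)^(1/3)


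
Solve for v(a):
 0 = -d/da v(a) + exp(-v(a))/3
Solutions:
 v(a) = log(C1 + a/3)


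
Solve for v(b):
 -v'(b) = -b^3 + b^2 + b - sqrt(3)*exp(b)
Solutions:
 v(b) = C1 + b^4/4 - b^3/3 - b^2/2 + sqrt(3)*exp(b)


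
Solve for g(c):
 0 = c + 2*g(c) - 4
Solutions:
 g(c) = 2 - c/2


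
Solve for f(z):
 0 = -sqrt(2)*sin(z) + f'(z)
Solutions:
 f(z) = C1 - sqrt(2)*cos(z)


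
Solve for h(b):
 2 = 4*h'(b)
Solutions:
 h(b) = C1 + b/2


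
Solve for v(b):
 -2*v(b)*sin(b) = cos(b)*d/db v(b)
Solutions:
 v(b) = C1*cos(b)^2


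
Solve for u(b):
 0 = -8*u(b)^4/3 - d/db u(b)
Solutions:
 u(b) = (-1 - sqrt(3)*I)*(1/(C1 + 8*b))^(1/3)/2
 u(b) = (-1 + sqrt(3)*I)*(1/(C1 + 8*b))^(1/3)/2
 u(b) = (1/(C1 + 8*b))^(1/3)


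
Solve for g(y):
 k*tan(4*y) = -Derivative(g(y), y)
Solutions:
 g(y) = C1 + k*log(cos(4*y))/4


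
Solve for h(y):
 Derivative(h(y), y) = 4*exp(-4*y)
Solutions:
 h(y) = C1 - exp(-4*y)


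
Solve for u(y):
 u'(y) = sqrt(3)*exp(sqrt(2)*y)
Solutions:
 u(y) = C1 + sqrt(6)*exp(sqrt(2)*y)/2


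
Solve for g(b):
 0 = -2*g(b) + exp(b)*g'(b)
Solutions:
 g(b) = C1*exp(-2*exp(-b))


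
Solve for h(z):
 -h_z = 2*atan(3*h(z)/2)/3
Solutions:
 Integral(1/atan(3*_y/2), (_y, h(z))) = C1 - 2*z/3


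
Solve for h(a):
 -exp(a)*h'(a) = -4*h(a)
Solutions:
 h(a) = C1*exp(-4*exp(-a))


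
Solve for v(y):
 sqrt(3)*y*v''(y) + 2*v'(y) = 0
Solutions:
 v(y) = C1 + C2*y^(1 - 2*sqrt(3)/3)


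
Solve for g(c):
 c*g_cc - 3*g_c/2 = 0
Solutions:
 g(c) = C1 + C2*c^(5/2)


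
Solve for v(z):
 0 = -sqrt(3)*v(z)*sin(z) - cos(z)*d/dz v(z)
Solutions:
 v(z) = C1*cos(z)^(sqrt(3))


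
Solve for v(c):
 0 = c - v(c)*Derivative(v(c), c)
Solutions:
 v(c) = -sqrt(C1 + c^2)
 v(c) = sqrt(C1 + c^2)


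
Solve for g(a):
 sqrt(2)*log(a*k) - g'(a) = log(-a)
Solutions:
 g(a) = C1 + a*(sqrt(2)*log(-k) - sqrt(2) + 1) - a*(1 - sqrt(2))*log(-a)


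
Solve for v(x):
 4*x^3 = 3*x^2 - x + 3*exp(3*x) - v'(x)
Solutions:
 v(x) = C1 - x^4 + x^3 - x^2/2 + exp(3*x)


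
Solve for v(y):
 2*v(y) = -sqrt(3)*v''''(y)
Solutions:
 v(y) = (C1*sin(2^(3/4)*3^(7/8)*y/6) + C2*cos(2^(3/4)*3^(7/8)*y/6))*exp(-2^(3/4)*3^(7/8)*y/6) + (C3*sin(2^(3/4)*3^(7/8)*y/6) + C4*cos(2^(3/4)*3^(7/8)*y/6))*exp(2^(3/4)*3^(7/8)*y/6)


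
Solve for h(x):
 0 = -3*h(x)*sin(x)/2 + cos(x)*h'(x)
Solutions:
 h(x) = C1/cos(x)^(3/2)


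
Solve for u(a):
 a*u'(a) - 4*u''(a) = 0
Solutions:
 u(a) = C1 + C2*erfi(sqrt(2)*a/4)


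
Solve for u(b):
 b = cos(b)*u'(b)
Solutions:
 u(b) = C1 + Integral(b/cos(b), b)


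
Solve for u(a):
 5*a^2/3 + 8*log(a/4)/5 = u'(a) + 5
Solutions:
 u(a) = C1 + 5*a^3/9 + 8*a*log(a)/5 - 33*a/5 - 16*a*log(2)/5


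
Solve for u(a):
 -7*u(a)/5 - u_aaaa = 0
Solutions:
 u(a) = (C1*sin(sqrt(2)*5^(3/4)*7^(1/4)*a/10) + C2*cos(sqrt(2)*5^(3/4)*7^(1/4)*a/10))*exp(-sqrt(2)*5^(3/4)*7^(1/4)*a/10) + (C3*sin(sqrt(2)*5^(3/4)*7^(1/4)*a/10) + C4*cos(sqrt(2)*5^(3/4)*7^(1/4)*a/10))*exp(sqrt(2)*5^(3/4)*7^(1/4)*a/10)


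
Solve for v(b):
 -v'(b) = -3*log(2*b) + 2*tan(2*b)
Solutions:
 v(b) = C1 + 3*b*log(b) - 3*b + 3*b*log(2) + log(cos(2*b))


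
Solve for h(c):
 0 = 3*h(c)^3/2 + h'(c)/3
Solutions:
 h(c) = -sqrt(-1/(C1 - 9*c))
 h(c) = sqrt(-1/(C1 - 9*c))


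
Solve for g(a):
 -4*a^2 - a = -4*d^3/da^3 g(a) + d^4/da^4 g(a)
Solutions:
 g(a) = C1 + C2*a + C3*a^2 + C4*exp(4*a) + a^5/60 + a^4/32 + a^3/32


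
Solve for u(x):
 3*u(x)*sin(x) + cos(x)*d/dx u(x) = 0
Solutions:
 u(x) = C1*cos(x)^3


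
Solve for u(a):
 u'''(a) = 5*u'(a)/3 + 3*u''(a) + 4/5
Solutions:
 u(a) = C1 + C2*exp(a*(9 - sqrt(141))/6) + C3*exp(a*(9 + sqrt(141))/6) - 12*a/25


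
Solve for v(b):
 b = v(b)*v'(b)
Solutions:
 v(b) = -sqrt(C1 + b^2)
 v(b) = sqrt(C1 + b^2)


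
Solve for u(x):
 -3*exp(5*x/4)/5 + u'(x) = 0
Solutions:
 u(x) = C1 + 12*exp(5*x/4)/25


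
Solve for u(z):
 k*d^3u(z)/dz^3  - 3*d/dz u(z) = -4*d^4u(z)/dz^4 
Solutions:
 u(z) = C1 + C2*exp(-z*(k^2/(k^3 + sqrt(-k^6 + (k^3 - 648)^2) - 648)^(1/3) + k + (k^3 + sqrt(-k^6 + (k^3 - 648)^2) - 648)^(1/3))/12) + C3*exp(z*(-4*k^2/((-1 + sqrt(3)*I)*(k^3 + sqrt(-k^6 + (k^3 - 648)^2) - 648)^(1/3)) - 2*k + (k^3 + sqrt(-k^6 + (k^3 - 648)^2) - 648)^(1/3) - sqrt(3)*I*(k^3 + sqrt(-k^6 + (k^3 - 648)^2) - 648)^(1/3))/24) + C4*exp(z*(4*k^2/((1 + sqrt(3)*I)*(k^3 + sqrt(-k^6 + (k^3 - 648)^2) - 648)^(1/3)) - 2*k + (k^3 + sqrt(-k^6 + (k^3 - 648)^2) - 648)^(1/3) + sqrt(3)*I*(k^3 + sqrt(-k^6 + (k^3 - 648)^2) - 648)^(1/3))/24)


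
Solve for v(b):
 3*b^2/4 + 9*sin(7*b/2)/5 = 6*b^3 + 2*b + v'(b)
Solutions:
 v(b) = C1 - 3*b^4/2 + b^3/4 - b^2 - 18*cos(7*b/2)/35


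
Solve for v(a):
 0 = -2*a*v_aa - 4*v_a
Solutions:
 v(a) = C1 + C2/a


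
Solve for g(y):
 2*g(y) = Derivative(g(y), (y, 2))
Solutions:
 g(y) = C1*exp(-sqrt(2)*y) + C2*exp(sqrt(2)*y)


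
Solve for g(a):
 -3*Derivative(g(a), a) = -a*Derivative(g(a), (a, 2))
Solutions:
 g(a) = C1 + C2*a^4


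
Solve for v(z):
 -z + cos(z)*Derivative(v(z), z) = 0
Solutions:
 v(z) = C1 + Integral(z/cos(z), z)


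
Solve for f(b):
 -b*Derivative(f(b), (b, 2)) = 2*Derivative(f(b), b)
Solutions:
 f(b) = C1 + C2/b


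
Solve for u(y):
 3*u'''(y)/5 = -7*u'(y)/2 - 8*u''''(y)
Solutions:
 u(y) = C1 + C2*exp(y*(-2 + (20*sqrt(490070) + 14001)^(-1/3) + (20*sqrt(490070) + 14001)^(1/3))/80)*sin(sqrt(3)*y*(-(20*sqrt(490070) + 14001)^(1/3) + (20*sqrt(490070) + 14001)^(-1/3))/80) + C3*exp(y*(-2 + (20*sqrt(490070) + 14001)^(-1/3) + (20*sqrt(490070) + 14001)^(1/3))/80)*cos(sqrt(3)*y*(-(20*sqrt(490070) + 14001)^(1/3) + (20*sqrt(490070) + 14001)^(-1/3))/80) + C4*exp(-y*((20*sqrt(490070) + 14001)^(-1/3) + 1 + (20*sqrt(490070) + 14001)^(1/3))/40)


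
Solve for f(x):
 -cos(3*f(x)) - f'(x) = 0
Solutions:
 f(x) = -asin((C1 + exp(6*x))/(C1 - exp(6*x)))/3 + pi/3
 f(x) = asin((C1 + exp(6*x))/(C1 - exp(6*x)))/3


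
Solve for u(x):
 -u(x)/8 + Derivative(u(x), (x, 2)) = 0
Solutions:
 u(x) = C1*exp(-sqrt(2)*x/4) + C2*exp(sqrt(2)*x/4)


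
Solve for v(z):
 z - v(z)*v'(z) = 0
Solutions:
 v(z) = -sqrt(C1 + z^2)
 v(z) = sqrt(C1 + z^2)


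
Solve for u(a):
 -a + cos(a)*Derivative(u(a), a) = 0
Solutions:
 u(a) = C1 + Integral(a/cos(a), a)


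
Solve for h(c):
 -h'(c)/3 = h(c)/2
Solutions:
 h(c) = C1*exp(-3*c/2)


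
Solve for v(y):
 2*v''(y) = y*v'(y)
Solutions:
 v(y) = C1 + C2*erfi(y/2)


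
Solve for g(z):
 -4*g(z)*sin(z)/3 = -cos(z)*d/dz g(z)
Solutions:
 g(z) = C1/cos(z)^(4/3)


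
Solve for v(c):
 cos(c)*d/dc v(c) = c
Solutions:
 v(c) = C1 + Integral(c/cos(c), c)


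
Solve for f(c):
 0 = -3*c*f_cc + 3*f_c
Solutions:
 f(c) = C1 + C2*c^2


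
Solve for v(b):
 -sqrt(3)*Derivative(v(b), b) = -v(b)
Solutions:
 v(b) = C1*exp(sqrt(3)*b/3)


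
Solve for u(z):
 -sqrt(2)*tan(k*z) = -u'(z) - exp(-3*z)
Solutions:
 u(z) = C1 - Piecewise((-exp(-3*z)/3 - sqrt(2)*log(tan(k*z)^2 + 1)/(2*k), Ne(k, 0)), (-exp(-3*z)/3, True))


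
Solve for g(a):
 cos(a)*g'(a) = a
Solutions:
 g(a) = C1 + Integral(a/cos(a), a)


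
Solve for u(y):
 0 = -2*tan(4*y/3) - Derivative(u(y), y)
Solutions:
 u(y) = C1 + 3*log(cos(4*y/3))/2


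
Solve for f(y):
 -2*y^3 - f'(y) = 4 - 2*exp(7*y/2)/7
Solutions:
 f(y) = C1 - y^4/2 - 4*y + 4*exp(7*y/2)/49


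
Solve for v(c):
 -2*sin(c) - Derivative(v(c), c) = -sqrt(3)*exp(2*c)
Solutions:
 v(c) = C1 + sqrt(3)*exp(2*c)/2 + 2*cos(c)


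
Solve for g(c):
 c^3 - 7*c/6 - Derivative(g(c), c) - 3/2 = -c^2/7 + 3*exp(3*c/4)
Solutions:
 g(c) = C1 + c^4/4 + c^3/21 - 7*c^2/12 - 3*c/2 - 4*exp(3*c/4)


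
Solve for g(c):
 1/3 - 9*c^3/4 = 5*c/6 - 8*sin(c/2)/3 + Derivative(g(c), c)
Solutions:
 g(c) = C1 - 9*c^4/16 - 5*c^2/12 + c/3 - 16*cos(c/2)/3


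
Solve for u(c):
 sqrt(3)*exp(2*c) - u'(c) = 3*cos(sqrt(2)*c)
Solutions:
 u(c) = C1 + sqrt(3)*exp(2*c)/2 - 3*sqrt(2)*sin(sqrt(2)*c)/2


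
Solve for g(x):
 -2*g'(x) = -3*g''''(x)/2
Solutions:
 g(x) = C1 + C4*exp(6^(2/3)*x/3) + (C2*sin(2^(2/3)*3^(1/6)*x/2) + C3*cos(2^(2/3)*3^(1/6)*x/2))*exp(-6^(2/3)*x/6)


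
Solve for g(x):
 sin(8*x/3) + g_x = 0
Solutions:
 g(x) = C1 + 3*cos(8*x/3)/8


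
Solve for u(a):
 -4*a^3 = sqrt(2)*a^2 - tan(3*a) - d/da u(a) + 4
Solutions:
 u(a) = C1 + a^4 + sqrt(2)*a^3/3 + 4*a + log(cos(3*a))/3


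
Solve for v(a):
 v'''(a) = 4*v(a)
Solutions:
 v(a) = C3*exp(2^(2/3)*a) + (C1*sin(2^(2/3)*sqrt(3)*a/2) + C2*cos(2^(2/3)*sqrt(3)*a/2))*exp(-2^(2/3)*a/2)


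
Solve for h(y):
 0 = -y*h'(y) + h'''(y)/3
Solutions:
 h(y) = C1 + Integral(C2*airyai(3^(1/3)*y) + C3*airybi(3^(1/3)*y), y)


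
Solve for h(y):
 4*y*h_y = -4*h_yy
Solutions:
 h(y) = C1 + C2*erf(sqrt(2)*y/2)


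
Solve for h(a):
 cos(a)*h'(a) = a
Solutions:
 h(a) = C1 + Integral(a/cos(a), a)


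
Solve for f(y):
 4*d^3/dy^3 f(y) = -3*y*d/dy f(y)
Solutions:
 f(y) = C1 + Integral(C2*airyai(-6^(1/3)*y/2) + C3*airybi(-6^(1/3)*y/2), y)


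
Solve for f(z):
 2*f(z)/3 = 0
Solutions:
 f(z) = 0


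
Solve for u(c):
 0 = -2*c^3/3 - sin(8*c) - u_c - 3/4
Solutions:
 u(c) = C1 - c^4/6 - 3*c/4 + cos(8*c)/8


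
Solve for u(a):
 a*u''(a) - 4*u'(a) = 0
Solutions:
 u(a) = C1 + C2*a^5


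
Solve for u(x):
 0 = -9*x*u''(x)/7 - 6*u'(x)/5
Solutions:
 u(x) = C1 + C2*x^(1/15)


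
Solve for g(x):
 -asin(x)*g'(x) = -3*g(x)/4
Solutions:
 g(x) = C1*exp(3*Integral(1/asin(x), x)/4)


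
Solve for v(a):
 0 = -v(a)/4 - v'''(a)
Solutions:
 v(a) = C3*exp(-2^(1/3)*a/2) + (C1*sin(2^(1/3)*sqrt(3)*a/4) + C2*cos(2^(1/3)*sqrt(3)*a/4))*exp(2^(1/3)*a/4)


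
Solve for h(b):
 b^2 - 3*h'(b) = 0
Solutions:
 h(b) = C1 + b^3/9


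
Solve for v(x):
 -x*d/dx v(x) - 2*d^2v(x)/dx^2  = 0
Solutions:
 v(x) = C1 + C2*erf(x/2)


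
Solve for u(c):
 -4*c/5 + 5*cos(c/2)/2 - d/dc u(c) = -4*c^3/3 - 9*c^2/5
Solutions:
 u(c) = C1 + c^4/3 + 3*c^3/5 - 2*c^2/5 + 5*sin(c/2)


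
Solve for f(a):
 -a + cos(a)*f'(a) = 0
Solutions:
 f(a) = C1 + Integral(a/cos(a), a)


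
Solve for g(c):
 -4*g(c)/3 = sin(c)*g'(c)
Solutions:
 g(c) = C1*(cos(c) + 1)^(2/3)/(cos(c) - 1)^(2/3)


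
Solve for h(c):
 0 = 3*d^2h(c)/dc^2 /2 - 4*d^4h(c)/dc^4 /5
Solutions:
 h(c) = C1 + C2*c + C3*exp(-sqrt(30)*c/4) + C4*exp(sqrt(30)*c/4)


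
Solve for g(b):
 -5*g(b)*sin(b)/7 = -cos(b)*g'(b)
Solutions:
 g(b) = C1/cos(b)^(5/7)


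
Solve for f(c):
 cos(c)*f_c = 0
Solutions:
 f(c) = C1


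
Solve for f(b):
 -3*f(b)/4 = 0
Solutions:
 f(b) = 0


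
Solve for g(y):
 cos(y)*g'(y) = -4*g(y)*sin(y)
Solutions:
 g(y) = C1*cos(y)^4


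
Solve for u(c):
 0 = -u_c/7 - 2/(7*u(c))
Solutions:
 u(c) = -sqrt(C1 - 4*c)
 u(c) = sqrt(C1 - 4*c)


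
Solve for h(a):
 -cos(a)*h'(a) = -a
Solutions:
 h(a) = C1 + Integral(a/cos(a), a)


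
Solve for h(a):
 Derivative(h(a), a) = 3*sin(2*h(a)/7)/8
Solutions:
 -3*a/8 + 7*log(cos(2*h(a)/7) - 1)/4 - 7*log(cos(2*h(a)/7) + 1)/4 = C1


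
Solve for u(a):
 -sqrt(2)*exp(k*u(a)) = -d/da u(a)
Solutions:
 u(a) = Piecewise((log(-1/(C1*k + sqrt(2)*a*k))/k, Ne(k, 0)), (nan, True))
 u(a) = Piecewise((C1 + sqrt(2)*a, Eq(k, 0)), (nan, True))


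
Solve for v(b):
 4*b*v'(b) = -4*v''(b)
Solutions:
 v(b) = C1 + C2*erf(sqrt(2)*b/2)


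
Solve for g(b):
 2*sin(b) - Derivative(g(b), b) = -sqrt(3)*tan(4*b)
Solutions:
 g(b) = C1 - sqrt(3)*log(cos(4*b))/4 - 2*cos(b)


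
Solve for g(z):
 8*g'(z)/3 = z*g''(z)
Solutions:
 g(z) = C1 + C2*z^(11/3)


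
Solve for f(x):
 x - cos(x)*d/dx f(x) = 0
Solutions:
 f(x) = C1 + Integral(x/cos(x), x)


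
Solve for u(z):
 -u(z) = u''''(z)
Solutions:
 u(z) = (C1*sin(sqrt(2)*z/2) + C2*cos(sqrt(2)*z/2))*exp(-sqrt(2)*z/2) + (C3*sin(sqrt(2)*z/2) + C4*cos(sqrt(2)*z/2))*exp(sqrt(2)*z/2)


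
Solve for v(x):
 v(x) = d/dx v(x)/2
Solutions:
 v(x) = C1*exp(2*x)


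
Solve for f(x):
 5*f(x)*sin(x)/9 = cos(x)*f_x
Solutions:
 f(x) = C1/cos(x)^(5/9)


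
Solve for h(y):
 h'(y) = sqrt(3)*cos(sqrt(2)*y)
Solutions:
 h(y) = C1 + sqrt(6)*sin(sqrt(2)*y)/2


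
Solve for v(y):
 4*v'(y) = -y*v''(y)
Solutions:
 v(y) = C1 + C2/y^3


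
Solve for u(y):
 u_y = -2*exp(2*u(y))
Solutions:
 u(y) = log(-sqrt(-1/(C1 - 2*y))) - log(2)/2
 u(y) = log(-1/(C1 - 2*y))/2 - log(2)/2


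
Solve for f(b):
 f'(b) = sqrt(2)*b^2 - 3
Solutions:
 f(b) = C1 + sqrt(2)*b^3/3 - 3*b


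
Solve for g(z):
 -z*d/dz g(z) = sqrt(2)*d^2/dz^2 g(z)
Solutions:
 g(z) = C1 + C2*erf(2^(1/4)*z/2)


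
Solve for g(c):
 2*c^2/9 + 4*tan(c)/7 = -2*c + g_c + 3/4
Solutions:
 g(c) = C1 + 2*c^3/27 + c^2 - 3*c/4 - 4*log(cos(c))/7


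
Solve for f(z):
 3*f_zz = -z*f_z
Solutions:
 f(z) = C1 + C2*erf(sqrt(6)*z/6)


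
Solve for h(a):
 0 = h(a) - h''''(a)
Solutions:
 h(a) = C1*exp(-a) + C2*exp(a) + C3*sin(a) + C4*cos(a)


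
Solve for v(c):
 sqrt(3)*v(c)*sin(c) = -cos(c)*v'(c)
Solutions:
 v(c) = C1*cos(c)^(sqrt(3))


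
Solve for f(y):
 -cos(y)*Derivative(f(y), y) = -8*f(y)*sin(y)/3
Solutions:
 f(y) = C1/cos(y)^(8/3)


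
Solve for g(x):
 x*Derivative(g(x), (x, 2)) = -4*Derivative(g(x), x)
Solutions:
 g(x) = C1 + C2/x^3


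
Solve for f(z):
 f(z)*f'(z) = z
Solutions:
 f(z) = -sqrt(C1 + z^2)
 f(z) = sqrt(C1 + z^2)


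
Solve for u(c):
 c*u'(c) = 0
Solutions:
 u(c) = C1


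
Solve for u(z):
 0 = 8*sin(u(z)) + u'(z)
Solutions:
 u(z) = -acos((-C1 - exp(16*z))/(C1 - exp(16*z))) + 2*pi
 u(z) = acos((-C1 - exp(16*z))/(C1 - exp(16*z)))


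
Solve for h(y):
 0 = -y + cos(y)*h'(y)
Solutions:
 h(y) = C1 + Integral(y/cos(y), y)


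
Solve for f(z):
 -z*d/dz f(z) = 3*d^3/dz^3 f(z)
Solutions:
 f(z) = C1 + Integral(C2*airyai(-3^(2/3)*z/3) + C3*airybi(-3^(2/3)*z/3), z)


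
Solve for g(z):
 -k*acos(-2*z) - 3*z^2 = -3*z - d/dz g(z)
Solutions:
 g(z) = C1 + k*(z*acos(-2*z) + sqrt(1 - 4*z^2)/2) + z^3 - 3*z^2/2


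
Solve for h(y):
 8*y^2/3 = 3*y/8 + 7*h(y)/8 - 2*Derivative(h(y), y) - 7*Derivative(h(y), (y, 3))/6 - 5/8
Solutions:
 h(y) = C1*exp(7^(1/3)*y*(-(147 + sqrt(50281))^(1/3) + 16*7^(1/3)/(147 + sqrt(50281))^(1/3))/28)*sin(sqrt(3)*7^(1/3)*y*(16*7^(1/3)/(147 + sqrt(50281))^(1/3) + (147 + sqrt(50281))^(1/3))/28) + C2*exp(7^(1/3)*y*(-(147 + sqrt(50281))^(1/3) + 16*7^(1/3)/(147 + sqrt(50281))^(1/3))/28)*cos(sqrt(3)*7^(1/3)*y*(16*7^(1/3)/(147 + sqrt(50281))^(1/3) + (147 + sqrt(50281))^(1/3))/28) + C3*exp(-7^(1/3)*y*(-(147 + sqrt(50281))^(1/3) + 16*7^(1/3)/(147 + sqrt(50281))^(1/3))/14) + 64*y^2/21 + 1985*y/147 + 32495/1029


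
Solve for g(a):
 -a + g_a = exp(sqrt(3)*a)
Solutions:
 g(a) = C1 + a^2/2 + sqrt(3)*exp(sqrt(3)*a)/3


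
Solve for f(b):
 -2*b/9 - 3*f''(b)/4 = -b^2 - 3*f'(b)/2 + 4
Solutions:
 f(b) = C1 + C2*exp(2*b) - 2*b^3/9 - 7*b^2/27 + 65*b/27


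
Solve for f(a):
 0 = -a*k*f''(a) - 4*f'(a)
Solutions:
 f(a) = C1 + a^(((re(k) - 4)*re(k) + im(k)^2)/(re(k)^2 + im(k)^2))*(C2*sin(4*log(a)*Abs(im(k))/(re(k)^2 + im(k)^2)) + C3*cos(4*log(a)*im(k)/(re(k)^2 + im(k)^2)))


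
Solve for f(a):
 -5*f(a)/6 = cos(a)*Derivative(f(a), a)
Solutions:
 f(a) = C1*(sin(a) - 1)^(5/12)/(sin(a) + 1)^(5/12)


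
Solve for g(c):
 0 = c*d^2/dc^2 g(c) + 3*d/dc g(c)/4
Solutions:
 g(c) = C1 + C2*c^(1/4)


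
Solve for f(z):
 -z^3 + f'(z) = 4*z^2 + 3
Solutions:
 f(z) = C1 + z^4/4 + 4*z^3/3 + 3*z


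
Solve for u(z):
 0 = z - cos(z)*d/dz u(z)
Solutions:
 u(z) = C1 + Integral(z/cos(z), z)


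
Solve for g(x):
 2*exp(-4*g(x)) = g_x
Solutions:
 g(x) = log(-I*(C1 + 8*x)^(1/4))
 g(x) = log(I*(C1 + 8*x)^(1/4))
 g(x) = log(-(C1 + 8*x)^(1/4))
 g(x) = log(C1 + 8*x)/4


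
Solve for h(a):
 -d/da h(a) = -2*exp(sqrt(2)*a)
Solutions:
 h(a) = C1 + sqrt(2)*exp(sqrt(2)*a)


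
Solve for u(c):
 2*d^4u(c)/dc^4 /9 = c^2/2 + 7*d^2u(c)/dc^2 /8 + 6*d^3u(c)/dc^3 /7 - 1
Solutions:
 u(c) = C1 + C2*c + C3*exp(3*c*(18 - sqrt(667))/28) + C4*exp(3*c*(18 + sqrt(667))/28) - c^4/21 + 64*c^3/343 - 18460*c^2/151263


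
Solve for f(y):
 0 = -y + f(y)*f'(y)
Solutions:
 f(y) = -sqrt(C1 + y^2)
 f(y) = sqrt(C1 + y^2)


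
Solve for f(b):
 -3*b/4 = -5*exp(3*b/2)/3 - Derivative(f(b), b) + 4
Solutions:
 f(b) = C1 + 3*b^2/8 + 4*b - 10*exp(3*b/2)/9


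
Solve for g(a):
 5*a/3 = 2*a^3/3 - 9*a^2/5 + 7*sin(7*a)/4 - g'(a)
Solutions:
 g(a) = C1 + a^4/6 - 3*a^3/5 - 5*a^2/6 - cos(7*a)/4


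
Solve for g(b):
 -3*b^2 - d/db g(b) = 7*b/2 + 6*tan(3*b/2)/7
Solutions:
 g(b) = C1 - b^3 - 7*b^2/4 + 4*log(cos(3*b/2))/7


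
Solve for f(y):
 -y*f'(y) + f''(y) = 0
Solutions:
 f(y) = C1 + C2*erfi(sqrt(2)*y/2)


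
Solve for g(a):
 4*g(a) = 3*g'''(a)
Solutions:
 g(a) = C3*exp(6^(2/3)*a/3) + (C1*sin(2^(2/3)*3^(1/6)*a/2) + C2*cos(2^(2/3)*3^(1/6)*a/2))*exp(-6^(2/3)*a/6)


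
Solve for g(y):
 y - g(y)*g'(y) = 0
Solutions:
 g(y) = -sqrt(C1 + y^2)
 g(y) = sqrt(C1 + y^2)


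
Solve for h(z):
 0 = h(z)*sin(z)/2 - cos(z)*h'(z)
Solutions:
 h(z) = C1/sqrt(cos(z))


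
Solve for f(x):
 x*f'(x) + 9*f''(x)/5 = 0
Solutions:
 f(x) = C1 + C2*erf(sqrt(10)*x/6)


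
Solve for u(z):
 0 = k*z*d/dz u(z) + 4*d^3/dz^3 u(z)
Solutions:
 u(z) = C1 + Integral(C2*airyai(2^(1/3)*z*(-k)^(1/3)/2) + C3*airybi(2^(1/3)*z*(-k)^(1/3)/2), z)


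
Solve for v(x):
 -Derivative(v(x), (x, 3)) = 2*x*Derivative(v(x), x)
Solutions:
 v(x) = C1 + Integral(C2*airyai(-2^(1/3)*x) + C3*airybi(-2^(1/3)*x), x)


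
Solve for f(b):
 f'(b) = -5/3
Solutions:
 f(b) = C1 - 5*b/3


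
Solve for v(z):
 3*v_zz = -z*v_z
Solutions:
 v(z) = C1 + C2*erf(sqrt(6)*z/6)


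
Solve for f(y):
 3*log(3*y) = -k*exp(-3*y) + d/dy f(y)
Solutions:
 f(y) = C1 - k*exp(-3*y)/3 + 3*y*log(y) + 3*y*(-1 + log(3))


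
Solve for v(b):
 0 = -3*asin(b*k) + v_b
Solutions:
 v(b) = C1 + 3*Piecewise((b*asin(b*k) + sqrt(-b^2*k^2 + 1)/k, Ne(k, 0)), (0, True))


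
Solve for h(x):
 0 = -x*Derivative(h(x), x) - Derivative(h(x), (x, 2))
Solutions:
 h(x) = C1 + C2*erf(sqrt(2)*x/2)


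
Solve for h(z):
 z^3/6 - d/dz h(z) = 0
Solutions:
 h(z) = C1 + z^4/24


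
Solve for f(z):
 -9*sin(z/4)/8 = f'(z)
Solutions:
 f(z) = C1 + 9*cos(z/4)/2


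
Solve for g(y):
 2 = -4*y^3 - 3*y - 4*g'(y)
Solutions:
 g(y) = C1 - y^4/4 - 3*y^2/8 - y/2


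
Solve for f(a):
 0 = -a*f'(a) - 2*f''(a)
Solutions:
 f(a) = C1 + C2*erf(a/2)


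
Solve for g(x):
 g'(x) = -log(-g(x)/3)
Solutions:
 Integral(1/(log(-_y) - log(3)), (_y, g(x))) = C1 - x


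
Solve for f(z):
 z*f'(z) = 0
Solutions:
 f(z) = C1


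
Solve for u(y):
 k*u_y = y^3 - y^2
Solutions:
 u(y) = C1 + y^4/(4*k) - y^3/(3*k)


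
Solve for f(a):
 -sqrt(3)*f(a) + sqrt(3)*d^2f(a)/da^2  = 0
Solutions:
 f(a) = C1*exp(-a) + C2*exp(a)


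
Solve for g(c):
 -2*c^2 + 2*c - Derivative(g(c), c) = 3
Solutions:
 g(c) = C1 - 2*c^3/3 + c^2 - 3*c


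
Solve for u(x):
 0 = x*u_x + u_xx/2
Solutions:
 u(x) = C1 + C2*erf(x)


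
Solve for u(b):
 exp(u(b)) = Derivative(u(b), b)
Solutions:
 u(b) = log(-1/(C1 + b))


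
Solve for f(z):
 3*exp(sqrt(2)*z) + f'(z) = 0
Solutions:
 f(z) = C1 - 3*sqrt(2)*exp(sqrt(2)*z)/2


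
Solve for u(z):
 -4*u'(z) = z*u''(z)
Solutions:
 u(z) = C1 + C2/z^3


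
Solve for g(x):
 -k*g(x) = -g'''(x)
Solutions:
 g(x) = C1*exp(k^(1/3)*x) + C2*exp(k^(1/3)*x*(-1 + sqrt(3)*I)/2) + C3*exp(-k^(1/3)*x*(1 + sqrt(3)*I)/2)


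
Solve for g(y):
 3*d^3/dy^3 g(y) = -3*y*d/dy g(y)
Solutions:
 g(y) = C1 + Integral(C2*airyai(-y) + C3*airybi(-y), y)


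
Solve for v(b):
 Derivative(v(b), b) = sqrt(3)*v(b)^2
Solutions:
 v(b) = -1/(C1 + sqrt(3)*b)


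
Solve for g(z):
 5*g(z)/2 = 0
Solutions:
 g(z) = 0


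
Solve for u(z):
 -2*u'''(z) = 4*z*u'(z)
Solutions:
 u(z) = C1 + Integral(C2*airyai(-2^(1/3)*z) + C3*airybi(-2^(1/3)*z), z)


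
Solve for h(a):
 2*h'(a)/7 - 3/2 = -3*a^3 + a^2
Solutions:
 h(a) = C1 - 21*a^4/8 + 7*a^3/6 + 21*a/4


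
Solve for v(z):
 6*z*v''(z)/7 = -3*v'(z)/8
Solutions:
 v(z) = C1 + C2*z^(9/16)


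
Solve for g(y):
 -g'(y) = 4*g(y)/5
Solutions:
 g(y) = C1*exp(-4*y/5)


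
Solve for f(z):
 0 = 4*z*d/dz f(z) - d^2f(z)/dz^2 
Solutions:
 f(z) = C1 + C2*erfi(sqrt(2)*z)


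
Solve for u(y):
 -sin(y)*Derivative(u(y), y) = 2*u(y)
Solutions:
 u(y) = C1*(cos(y) + 1)/(cos(y) - 1)


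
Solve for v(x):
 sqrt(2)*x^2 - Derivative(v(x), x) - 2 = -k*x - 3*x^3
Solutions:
 v(x) = C1 + k*x^2/2 + 3*x^4/4 + sqrt(2)*x^3/3 - 2*x


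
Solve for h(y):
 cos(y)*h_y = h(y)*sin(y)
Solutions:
 h(y) = C1/cos(y)


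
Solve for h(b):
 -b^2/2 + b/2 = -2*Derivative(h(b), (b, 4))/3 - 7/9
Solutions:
 h(b) = C1 + C2*b + C3*b^2 + C4*b^3 + b^6/480 - b^5/160 - 7*b^4/144


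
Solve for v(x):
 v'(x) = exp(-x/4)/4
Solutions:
 v(x) = C1 - 1/exp(x)^(1/4)


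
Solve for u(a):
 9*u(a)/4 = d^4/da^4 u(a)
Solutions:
 u(a) = C1*exp(-sqrt(6)*a/2) + C2*exp(sqrt(6)*a/2) + C3*sin(sqrt(6)*a/2) + C4*cos(sqrt(6)*a/2)


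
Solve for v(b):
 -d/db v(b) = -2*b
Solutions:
 v(b) = C1 + b^2


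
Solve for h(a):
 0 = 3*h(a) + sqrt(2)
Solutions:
 h(a) = -sqrt(2)/3


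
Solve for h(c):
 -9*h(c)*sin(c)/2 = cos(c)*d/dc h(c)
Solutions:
 h(c) = C1*cos(c)^(9/2)


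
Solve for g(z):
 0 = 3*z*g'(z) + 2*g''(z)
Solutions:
 g(z) = C1 + C2*erf(sqrt(3)*z/2)


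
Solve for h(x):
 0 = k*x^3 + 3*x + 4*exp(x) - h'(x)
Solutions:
 h(x) = C1 + k*x^4/4 + 3*x^2/2 + 4*exp(x)


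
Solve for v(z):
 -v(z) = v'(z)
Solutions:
 v(z) = C1*exp(-z)


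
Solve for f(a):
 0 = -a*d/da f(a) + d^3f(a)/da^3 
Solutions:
 f(a) = C1 + Integral(C2*airyai(a) + C3*airybi(a), a)


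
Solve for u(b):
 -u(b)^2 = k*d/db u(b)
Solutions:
 u(b) = k/(C1*k + b)


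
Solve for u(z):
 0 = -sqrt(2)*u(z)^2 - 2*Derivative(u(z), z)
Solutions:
 u(z) = 2/(C1 + sqrt(2)*z)


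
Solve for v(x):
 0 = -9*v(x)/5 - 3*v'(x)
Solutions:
 v(x) = C1*exp(-3*x/5)


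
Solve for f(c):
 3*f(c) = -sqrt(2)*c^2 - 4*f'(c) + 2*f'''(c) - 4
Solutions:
 f(c) = C1*exp(-6^(1/3)*c*(4*6^(1/3)/(sqrt(345) + 27)^(1/3) + (sqrt(345) + 27)^(1/3))/12)*sin(2^(1/3)*3^(1/6)*c*(-3^(2/3)*(sqrt(345) + 27)^(1/3)/12 + 2^(1/3)/(sqrt(345) + 27)^(1/3))) + C2*exp(-6^(1/3)*c*(4*6^(1/3)/(sqrt(345) + 27)^(1/3) + (sqrt(345) + 27)^(1/3))/12)*cos(2^(1/3)*3^(1/6)*c*(-3^(2/3)*(sqrt(345) + 27)^(1/3)/12 + 2^(1/3)/(sqrt(345) + 27)^(1/3))) + C3*exp(6^(1/3)*c*(4*6^(1/3)/(sqrt(345) + 27)^(1/3) + (sqrt(345) + 27)^(1/3))/6) - sqrt(2)*c^2/3 + 8*sqrt(2)*c/9 - 32*sqrt(2)/27 - 4/3


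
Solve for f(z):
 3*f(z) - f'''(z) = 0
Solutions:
 f(z) = C3*exp(3^(1/3)*z) + (C1*sin(3^(5/6)*z/2) + C2*cos(3^(5/6)*z/2))*exp(-3^(1/3)*z/2)


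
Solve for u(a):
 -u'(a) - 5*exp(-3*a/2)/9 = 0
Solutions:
 u(a) = C1 + 10*exp(-3*a/2)/27


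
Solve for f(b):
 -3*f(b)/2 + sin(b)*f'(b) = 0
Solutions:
 f(b) = C1*(cos(b) - 1)^(3/4)/(cos(b) + 1)^(3/4)


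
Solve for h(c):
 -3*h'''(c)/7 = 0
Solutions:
 h(c) = C1 + C2*c + C3*c^2


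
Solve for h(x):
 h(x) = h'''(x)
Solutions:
 h(x) = C3*exp(x) + (C1*sin(sqrt(3)*x/2) + C2*cos(sqrt(3)*x/2))*exp(-x/2)


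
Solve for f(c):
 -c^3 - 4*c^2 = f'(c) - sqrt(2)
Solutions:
 f(c) = C1 - c^4/4 - 4*c^3/3 + sqrt(2)*c


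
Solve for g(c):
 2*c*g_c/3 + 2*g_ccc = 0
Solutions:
 g(c) = C1 + Integral(C2*airyai(-3^(2/3)*c/3) + C3*airybi(-3^(2/3)*c/3), c)


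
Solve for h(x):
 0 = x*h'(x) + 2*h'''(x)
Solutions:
 h(x) = C1 + Integral(C2*airyai(-2^(2/3)*x/2) + C3*airybi(-2^(2/3)*x/2), x)


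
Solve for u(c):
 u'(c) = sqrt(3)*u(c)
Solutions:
 u(c) = C1*exp(sqrt(3)*c)


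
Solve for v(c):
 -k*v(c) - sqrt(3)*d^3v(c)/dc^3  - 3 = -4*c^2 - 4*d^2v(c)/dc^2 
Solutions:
 v(c) = C1*exp(c*(2^(2/3)*sqrt(3)*(81*k + sqrt((81*k - 128)^2 - 16384) - 128)^(1/3) - 3*2^(2/3)*I*(81*k + sqrt((81*k - 128)^2 - 16384) - 128)^(1/3) + 16*sqrt(3) - 384*2^(1/3)/((-sqrt(3) + 3*I)*(81*k + sqrt((81*k - 128)^2 - 16384) - 128)^(1/3)))/36) + C2*exp(c*(2^(2/3)*sqrt(3)*(81*k + sqrt((81*k - 128)^2 - 16384) - 128)^(1/3) + 3*2^(2/3)*I*(81*k + sqrt((81*k - 128)^2 - 16384) - 128)^(1/3) + 16*sqrt(3) + 384*2^(1/3)/((sqrt(3) + 3*I)*(81*k + sqrt((81*k - 128)^2 - 16384) - 128)^(1/3)))/36) + C3*exp(sqrt(3)*c*(-2^(2/3)*(81*k + sqrt((81*k - 128)^2 - 16384) - 128)^(1/3) + 8 - 32*2^(1/3)/(81*k + sqrt((81*k - 128)^2 - 16384) - 128)^(1/3))/18) + 4*c^2/k - 3/k + 32/k^2


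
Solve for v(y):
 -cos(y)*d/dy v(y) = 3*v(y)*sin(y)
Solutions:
 v(y) = C1*cos(y)^3


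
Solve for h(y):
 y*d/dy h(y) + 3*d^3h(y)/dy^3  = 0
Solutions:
 h(y) = C1 + Integral(C2*airyai(-3^(2/3)*y/3) + C3*airybi(-3^(2/3)*y/3), y)


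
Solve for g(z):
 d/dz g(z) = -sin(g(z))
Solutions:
 g(z) = -acos((-C1 - exp(2*z))/(C1 - exp(2*z))) + 2*pi
 g(z) = acos((-C1 - exp(2*z))/(C1 - exp(2*z)))


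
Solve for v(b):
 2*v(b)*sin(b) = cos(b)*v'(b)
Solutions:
 v(b) = C1/cos(b)^2


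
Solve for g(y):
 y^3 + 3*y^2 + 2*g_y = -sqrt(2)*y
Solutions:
 g(y) = C1 - y^4/8 - y^3/2 - sqrt(2)*y^2/4


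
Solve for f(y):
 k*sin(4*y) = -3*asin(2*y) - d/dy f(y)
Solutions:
 f(y) = C1 + k*cos(4*y)/4 - 3*y*asin(2*y) - 3*sqrt(1 - 4*y^2)/2


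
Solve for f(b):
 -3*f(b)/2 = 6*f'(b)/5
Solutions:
 f(b) = C1*exp(-5*b/4)


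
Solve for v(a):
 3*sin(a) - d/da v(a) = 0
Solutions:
 v(a) = C1 - 3*cos(a)


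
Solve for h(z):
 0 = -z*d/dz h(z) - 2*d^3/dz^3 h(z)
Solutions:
 h(z) = C1 + Integral(C2*airyai(-2^(2/3)*z/2) + C3*airybi(-2^(2/3)*z/2), z)


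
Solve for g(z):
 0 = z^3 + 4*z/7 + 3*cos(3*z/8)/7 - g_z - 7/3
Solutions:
 g(z) = C1 + z^4/4 + 2*z^2/7 - 7*z/3 + 8*sin(3*z/8)/7


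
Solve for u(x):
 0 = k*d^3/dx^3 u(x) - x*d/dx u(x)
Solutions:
 u(x) = C1 + Integral(C2*airyai(x*(1/k)^(1/3)) + C3*airybi(x*(1/k)^(1/3)), x)


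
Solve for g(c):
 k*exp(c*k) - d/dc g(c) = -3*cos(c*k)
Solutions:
 g(c) = C1 + exp(c*k) + 3*sin(c*k)/k


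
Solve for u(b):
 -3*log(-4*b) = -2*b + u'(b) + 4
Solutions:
 u(b) = C1 + b^2 - 3*b*log(-b) + b*(-6*log(2) - 1)


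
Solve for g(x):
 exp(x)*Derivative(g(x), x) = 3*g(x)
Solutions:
 g(x) = C1*exp(-3*exp(-x))


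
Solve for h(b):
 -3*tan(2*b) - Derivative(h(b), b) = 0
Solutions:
 h(b) = C1 + 3*log(cos(2*b))/2


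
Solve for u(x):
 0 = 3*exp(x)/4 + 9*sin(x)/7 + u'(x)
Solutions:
 u(x) = C1 - 3*exp(x)/4 + 9*cos(x)/7


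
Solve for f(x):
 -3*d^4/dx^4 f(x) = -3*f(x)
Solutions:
 f(x) = C1*exp(-x) + C2*exp(x) + C3*sin(x) + C4*cos(x)


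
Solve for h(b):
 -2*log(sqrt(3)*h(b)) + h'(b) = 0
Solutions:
 -Integral(1/(2*log(_y) + log(3)), (_y, h(b))) = C1 - b


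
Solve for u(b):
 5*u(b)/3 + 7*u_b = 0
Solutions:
 u(b) = C1*exp(-5*b/21)


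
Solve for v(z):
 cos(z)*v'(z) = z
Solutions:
 v(z) = C1 + Integral(z/cos(z), z)


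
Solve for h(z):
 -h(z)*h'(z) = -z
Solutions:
 h(z) = -sqrt(C1 + z^2)
 h(z) = sqrt(C1 + z^2)


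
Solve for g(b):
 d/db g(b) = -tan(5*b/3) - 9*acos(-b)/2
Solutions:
 g(b) = C1 - 9*b*acos(-b)/2 - 9*sqrt(1 - b^2)/2 + 3*log(cos(5*b/3))/5


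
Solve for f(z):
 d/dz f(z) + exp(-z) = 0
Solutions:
 f(z) = C1 + exp(-z)


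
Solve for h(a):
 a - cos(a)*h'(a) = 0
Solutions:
 h(a) = C1 + Integral(a/cos(a), a)


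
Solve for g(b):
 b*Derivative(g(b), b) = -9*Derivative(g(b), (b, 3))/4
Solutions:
 g(b) = C1 + Integral(C2*airyai(-2^(2/3)*3^(1/3)*b/3) + C3*airybi(-2^(2/3)*3^(1/3)*b/3), b)


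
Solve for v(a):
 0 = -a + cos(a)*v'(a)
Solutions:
 v(a) = C1 + Integral(a/cos(a), a)


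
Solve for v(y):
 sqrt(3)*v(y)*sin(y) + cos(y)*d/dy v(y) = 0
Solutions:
 v(y) = C1*cos(y)^(sqrt(3))


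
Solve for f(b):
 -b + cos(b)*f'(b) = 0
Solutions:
 f(b) = C1 + Integral(b/cos(b), b)


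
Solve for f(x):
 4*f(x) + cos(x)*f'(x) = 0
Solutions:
 f(x) = C1*(sin(x)^2 - 2*sin(x) + 1)/(sin(x)^2 + 2*sin(x) + 1)


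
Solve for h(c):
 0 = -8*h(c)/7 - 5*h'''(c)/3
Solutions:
 h(c) = C3*exp(-2*3^(1/3)*35^(2/3)*c/35) + (C1*sin(3^(5/6)*35^(2/3)*c/35) + C2*cos(3^(5/6)*35^(2/3)*c/35))*exp(3^(1/3)*35^(2/3)*c/35)


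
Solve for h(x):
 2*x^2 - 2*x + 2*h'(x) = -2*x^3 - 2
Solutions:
 h(x) = C1 - x^4/4 - x^3/3 + x^2/2 - x


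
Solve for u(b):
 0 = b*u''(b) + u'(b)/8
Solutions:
 u(b) = C1 + C2*b^(7/8)


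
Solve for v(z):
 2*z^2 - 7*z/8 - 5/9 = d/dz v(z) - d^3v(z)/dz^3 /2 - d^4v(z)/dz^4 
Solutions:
 v(z) = C1 + C2*exp(-z*((6*sqrt(318) + 107)^(-1/3) + 2 + (6*sqrt(318) + 107)^(1/3))/12)*sin(sqrt(3)*z*(-(6*sqrt(318) + 107)^(1/3) + (6*sqrt(318) + 107)^(-1/3))/12) + C3*exp(-z*((6*sqrt(318) + 107)^(-1/3) + 2 + (6*sqrt(318) + 107)^(1/3))/12)*cos(sqrt(3)*z*(-(6*sqrt(318) + 107)^(1/3) + (6*sqrt(318) + 107)^(-1/3))/12) + C4*exp(z*(-1 + (6*sqrt(318) + 107)^(-1/3) + (6*sqrt(318) + 107)^(1/3))/6) + 2*z^3/3 - 7*z^2/16 + 13*z/9


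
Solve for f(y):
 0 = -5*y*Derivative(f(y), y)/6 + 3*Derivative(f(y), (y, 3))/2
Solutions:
 f(y) = C1 + Integral(C2*airyai(15^(1/3)*y/3) + C3*airybi(15^(1/3)*y/3), y)


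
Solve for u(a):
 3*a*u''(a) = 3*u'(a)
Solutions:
 u(a) = C1 + C2*a^2


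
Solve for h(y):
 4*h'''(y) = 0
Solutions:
 h(y) = C1 + C2*y + C3*y^2


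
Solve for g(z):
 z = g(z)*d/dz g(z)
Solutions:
 g(z) = -sqrt(C1 + z^2)
 g(z) = sqrt(C1 + z^2)


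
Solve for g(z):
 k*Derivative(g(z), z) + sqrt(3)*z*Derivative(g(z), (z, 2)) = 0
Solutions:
 g(z) = C1 + z^(-sqrt(3)*re(k)/3 + 1)*(C2*sin(sqrt(3)*log(z)*Abs(im(k))/3) + C3*cos(sqrt(3)*log(z)*im(k)/3))


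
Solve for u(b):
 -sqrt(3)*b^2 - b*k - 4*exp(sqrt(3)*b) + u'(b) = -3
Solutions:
 u(b) = C1 + sqrt(3)*b^3/3 + b^2*k/2 - 3*b + 4*sqrt(3)*exp(sqrt(3)*b)/3


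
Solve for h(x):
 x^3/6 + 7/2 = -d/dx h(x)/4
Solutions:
 h(x) = C1 - x^4/6 - 14*x


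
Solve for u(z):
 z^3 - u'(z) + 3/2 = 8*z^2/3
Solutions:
 u(z) = C1 + z^4/4 - 8*z^3/9 + 3*z/2


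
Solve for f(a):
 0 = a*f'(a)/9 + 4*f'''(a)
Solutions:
 f(a) = C1 + Integral(C2*airyai(-6^(1/3)*a/6) + C3*airybi(-6^(1/3)*a/6), a)


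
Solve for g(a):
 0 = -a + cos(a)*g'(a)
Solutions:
 g(a) = C1 + Integral(a/cos(a), a)


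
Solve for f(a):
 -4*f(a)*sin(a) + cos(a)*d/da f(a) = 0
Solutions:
 f(a) = C1/cos(a)^4


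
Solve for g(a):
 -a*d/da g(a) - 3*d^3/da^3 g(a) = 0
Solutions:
 g(a) = C1 + Integral(C2*airyai(-3^(2/3)*a/3) + C3*airybi(-3^(2/3)*a/3), a)


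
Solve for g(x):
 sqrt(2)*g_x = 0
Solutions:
 g(x) = C1


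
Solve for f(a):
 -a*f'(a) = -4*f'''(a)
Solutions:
 f(a) = C1 + Integral(C2*airyai(2^(1/3)*a/2) + C3*airybi(2^(1/3)*a/2), a)


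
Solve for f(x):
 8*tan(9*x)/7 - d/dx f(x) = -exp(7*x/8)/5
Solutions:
 f(x) = C1 + 8*exp(7*x/8)/35 - 8*log(cos(9*x))/63


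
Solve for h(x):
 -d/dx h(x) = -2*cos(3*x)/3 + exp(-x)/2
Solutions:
 h(x) = C1 + 2*sin(3*x)/9 + exp(-x)/2


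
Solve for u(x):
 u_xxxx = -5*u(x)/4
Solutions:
 u(x) = (C1*sin(5^(1/4)*x/2) + C2*cos(5^(1/4)*x/2))*exp(-5^(1/4)*x/2) + (C3*sin(5^(1/4)*x/2) + C4*cos(5^(1/4)*x/2))*exp(5^(1/4)*x/2)


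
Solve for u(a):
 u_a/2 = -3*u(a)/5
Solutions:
 u(a) = C1*exp(-6*a/5)


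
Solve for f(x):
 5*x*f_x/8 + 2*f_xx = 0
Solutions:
 f(x) = C1 + C2*erf(sqrt(10)*x/8)


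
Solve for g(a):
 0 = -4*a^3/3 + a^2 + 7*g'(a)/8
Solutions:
 g(a) = C1 + 8*a^4/21 - 8*a^3/21


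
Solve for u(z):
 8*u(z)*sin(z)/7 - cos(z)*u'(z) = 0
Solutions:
 u(z) = C1/cos(z)^(8/7)


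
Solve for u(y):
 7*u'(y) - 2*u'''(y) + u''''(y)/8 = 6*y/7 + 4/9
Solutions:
 u(y) = C1 + C2*exp(2*y) + C3*exp(y*(7 - sqrt(77))) + C4*exp(y*(7 + sqrt(77))) + 3*y^2/49 + 4*y/63


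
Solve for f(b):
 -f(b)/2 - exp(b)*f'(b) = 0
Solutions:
 f(b) = C1*exp(exp(-b)/2)


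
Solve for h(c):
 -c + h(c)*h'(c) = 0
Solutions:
 h(c) = -sqrt(C1 + c^2)
 h(c) = sqrt(C1 + c^2)


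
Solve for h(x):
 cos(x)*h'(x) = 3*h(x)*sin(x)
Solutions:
 h(x) = C1/cos(x)^3


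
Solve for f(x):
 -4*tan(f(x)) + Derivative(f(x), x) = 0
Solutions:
 f(x) = pi - asin(C1*exp(4*x))
 f(x) = asin(C1*exp(4*x))


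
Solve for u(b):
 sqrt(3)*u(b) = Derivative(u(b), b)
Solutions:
 u(b) = C1*exp(sqrt(3)*b)


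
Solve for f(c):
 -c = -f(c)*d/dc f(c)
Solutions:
 f(c) = -sqrt(C1 + c^2)
 f(c) = sqrt(C1 + c^2)


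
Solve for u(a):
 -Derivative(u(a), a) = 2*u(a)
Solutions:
 u(a) = C1*exp(-2*a)


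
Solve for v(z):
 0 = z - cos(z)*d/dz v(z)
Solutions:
 v(z) = C1 + Integral(z/cos(z), z)


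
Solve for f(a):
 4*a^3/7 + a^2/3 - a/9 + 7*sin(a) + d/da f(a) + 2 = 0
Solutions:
 f(a) = C1 - a^4/7 - a^3/9 + a^2/18 - 2*a + 7*cos(a)


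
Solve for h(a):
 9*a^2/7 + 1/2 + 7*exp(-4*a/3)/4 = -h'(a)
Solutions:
 h(a) = C1 - 3*a^3/7 - a/2 + 21*exp(-4*a/3)/16


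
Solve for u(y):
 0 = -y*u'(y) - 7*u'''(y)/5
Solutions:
 u(y) = C1 + Integral(C2*airyai(-5^(1/3)*7^(2/3)*y/7) + C3*airybi(-5^(1/3)*7^(2/3)*y/7), y)


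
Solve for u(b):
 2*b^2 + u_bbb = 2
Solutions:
 u(b) = C1 + C2*b + C3*b^2 - b^5/30 + b^3/3


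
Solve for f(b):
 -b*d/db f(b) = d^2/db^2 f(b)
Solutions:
 f(b) = C1 + C2*erf(sqrt(2)*b/2)


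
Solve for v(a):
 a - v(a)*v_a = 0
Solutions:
 v(a) = -sqrt(C1 + a^2)
 v(a) = sqrt(C1 + a^2)


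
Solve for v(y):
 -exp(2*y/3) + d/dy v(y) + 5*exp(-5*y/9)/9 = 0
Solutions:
 v(y) = C1 + 3*exp(2*y/3)/2 + exp(-5*y/9)


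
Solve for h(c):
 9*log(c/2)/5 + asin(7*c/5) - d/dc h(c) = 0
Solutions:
 h(c) = C1 + 9*c*log(c)/5 + c*asin(7*c/5) - 9*c/5 - 9*c*log(2)/5 + sqrt(25 - 49*c^2)/7


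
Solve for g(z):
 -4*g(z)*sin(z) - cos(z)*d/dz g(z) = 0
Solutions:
 g(z) = C1*cos(z)^4


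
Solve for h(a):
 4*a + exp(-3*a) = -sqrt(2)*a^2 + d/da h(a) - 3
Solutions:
 h(a) = C1 + sqrt(2)*a^3/3 + 2*a^2 + 3*a - exp(-3*a)/3


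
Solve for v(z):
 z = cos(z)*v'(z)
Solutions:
 v(z) = C1 + Integral(z/cos(z), z)


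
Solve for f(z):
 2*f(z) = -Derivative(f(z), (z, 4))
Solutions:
 f(z) = (C1*sin(2^(3/4)*z/2) + C2*cos(2^(3/4)*z/2))*exp(-2^(3/4)*z/2) + (C3*sin(2^(3/4)*z/2) + C4*cos(2^(3/4)*z/2))*exp(2^(3/4)*z/2)


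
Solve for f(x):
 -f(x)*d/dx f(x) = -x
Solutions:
 f(x) = -sqrt(C1 + x^2)
 f(x) = sqrt(C1 + x^2)


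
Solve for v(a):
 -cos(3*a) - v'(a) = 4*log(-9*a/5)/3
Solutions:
 v(a) = C1 - 4*a*log(-a)/3 - 3*a*log(3) + a*log(15)/3 + 4*a/3 + a*log(5) - sin(3*a)/3


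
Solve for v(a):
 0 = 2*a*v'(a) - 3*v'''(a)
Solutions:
 v(a) = C1 + Integral(C2*airyai(2^(1/3)*3^(2/3)*a/3) + C3*airybi(2^(1/3)*3^(2/3)*a/3), a)


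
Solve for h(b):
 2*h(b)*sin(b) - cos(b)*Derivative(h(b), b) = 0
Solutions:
 h(b) = C1/cos(b)^2


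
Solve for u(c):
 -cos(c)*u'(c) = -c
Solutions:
 u(c) = C1 + Integral(c/cos(c), c)


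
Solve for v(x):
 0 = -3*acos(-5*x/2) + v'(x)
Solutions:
 v(x) = C1 + 3*x*acos(-5*x/2) + 3*sqrt(4 - 25*x^2)/5


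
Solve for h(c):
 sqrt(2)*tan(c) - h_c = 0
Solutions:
 h(c) = C1 - sqrt(2)*log(cos(c))


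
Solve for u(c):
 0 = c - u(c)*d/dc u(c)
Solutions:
 u(c) = -sqrt(C1 + c^2)
 u(c) = sqrt(C1 + c^2)


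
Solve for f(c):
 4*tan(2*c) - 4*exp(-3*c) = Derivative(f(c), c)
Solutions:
 f(c) = C1 + log(tan(2*c)^2 + 1) + 4*exp(-3*c)/3


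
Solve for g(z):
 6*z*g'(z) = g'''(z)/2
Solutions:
 g(z) = C1 + Integral(C2*airyai(12^(1/3)*z) + C3*airybi(12^(1/3)*z), z)


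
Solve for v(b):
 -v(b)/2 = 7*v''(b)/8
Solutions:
 v(b) = C1*sin(2*sqrt(7)*b/7) + C2*cos(2*sqrt(7)*b/7)


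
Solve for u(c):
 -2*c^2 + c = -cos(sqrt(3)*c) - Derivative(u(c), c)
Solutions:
 u(c) = C1 + 2*c^3/3 - c^2/2 - sqrt(3)*sin(sqrt(3)*c)/3


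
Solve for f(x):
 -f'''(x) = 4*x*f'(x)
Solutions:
 f(x) = C1 + Integral(C2*airyai(-2^(2/3)*x) + C3*airybi(-2^(2/3)*x), x)


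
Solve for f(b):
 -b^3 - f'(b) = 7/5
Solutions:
 f(b) = C1 - b^4/4 - 7*b/5


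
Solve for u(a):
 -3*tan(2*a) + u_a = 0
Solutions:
 u(a) = C1 - 3*log(cos(2*a))/2


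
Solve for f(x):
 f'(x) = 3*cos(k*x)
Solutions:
 f(x) = C1 + 3*sin(k*x)/k


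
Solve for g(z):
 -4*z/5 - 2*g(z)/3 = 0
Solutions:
 g(z) = -6*z/5


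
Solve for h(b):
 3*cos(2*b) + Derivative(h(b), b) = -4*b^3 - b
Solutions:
 h(b) = C1 - b^4 - b^2/2 - 3*sin(2*b)/2


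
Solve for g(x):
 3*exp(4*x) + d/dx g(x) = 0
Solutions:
 g(x) = C1 - 3*exp(4*x)/4


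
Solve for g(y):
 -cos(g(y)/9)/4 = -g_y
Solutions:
 -y/4 - 9*log(sin(g(y)/9) - 1)/2 + 9*log(sin(g(y)/9) + 1)/2 = C1


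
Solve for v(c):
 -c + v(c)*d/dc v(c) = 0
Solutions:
 v(c) = -sqrt(C1 + c^2)
 v(c) = sqrt(C1 + c^2)


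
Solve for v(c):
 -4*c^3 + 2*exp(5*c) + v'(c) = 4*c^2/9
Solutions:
 v(c) = C1 + c^4 + 4*c^3/27 - 2*exp(5*c)/5
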